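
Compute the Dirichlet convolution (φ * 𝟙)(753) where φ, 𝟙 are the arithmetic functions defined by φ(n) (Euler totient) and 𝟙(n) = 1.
(φ * 𝟙)(753) = 753

Divisors of 753: [1, 3, 251, 753]. For each d | 753:
  d = 1: φ(1) · 𝟙(753/1) = 1 · 1 = 1
  d = 3: φ(3) · 𝟙(753/3) = 2 · 1 = 2
  d = 251: φ(251) · 𝟙(753/251) = 250 · 1 = 250
  d = 753: φ(753) · 𝟙(753/753) = 500 · 1 = 500
Summing: (φ * 𝟙)(753) = 1 + 2 + 250 + 500 = 753.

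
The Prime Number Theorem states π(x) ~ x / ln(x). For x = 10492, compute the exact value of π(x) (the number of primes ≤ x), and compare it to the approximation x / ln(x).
π(10492) = 1283;  x/ln(x) ≈ 1133.25;  relative error ≈ 11.67%.

Directly count primes up to 10492: π(10492) = 1283. The PNT approximation gives 10492/ln(10492) ≈ 10492/9.25837 ≈ 1133.25. Relative error (π(x) − x/ln(x)) / π(x) ≈ 11.67%; the approximation is known to undercount slightly (Li(x) is a better estimate).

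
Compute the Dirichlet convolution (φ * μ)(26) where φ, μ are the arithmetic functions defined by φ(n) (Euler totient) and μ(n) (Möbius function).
(φ * μ)(26) = 0

Divisors of 26: [1, 2, 13, 26]. For each d | 26:
  d = 1: φ(1) · μ(26/1) = 1 · 1 = 1
  d = 2: φ(2) · μ(26/2) = 1 · -1 = -1
  d = 13: φ(13) · μ(26/13) = 12 · -1 = -12
  d = 26: φ(26) · μ(26/26) = 12 · 1 = 12
Summing: (φ * μ)(26) = 1 + -1 + -12 + 12 = 0.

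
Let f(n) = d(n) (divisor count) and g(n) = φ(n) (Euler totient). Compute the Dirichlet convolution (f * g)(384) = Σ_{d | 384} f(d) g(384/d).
(d * φ)(384) = 1020

Divisors of 384: [1, 2, 3, 4, 6, 8, 12, 16, 24, 32, 48, 64, 96, 128, 192, 384]. For each d | 384:
  d = 1: d(1) · φ(384/1) = 1 · 128 = 128
  d = 2: d(2) · φ(384/2) = 2 · 64 = 128
  d = 3: d(3) · φ(384/3) = 2 · 64 = 128
  d = 4: d(4) · φ(384/4) = 3 · 32 = 96
  d = 6: d(6) · φ(384/6) = 4 · 32 = 128
  d = 8: d(8) · φ(384/8) = 4 · 16 = 64
  d = 12: d(12) · φ(384/12) = 6 · 16 = 96
  d = 16: d(16) · φ(384/16) = 5 · 8 = 40
  d = 24: d(24) · φ(384/24) = 8 · 8 = 64
  d = 32: d(32) · φ(384/32) = 6 · 4 = 24
  d = 48: d(48) · φ(384/48) = 10 · 4 = 40
  d = 64: d(64) · φ(384/64) = 7 · 2 = 14
  d = 96: d(96) · φ(384/96) = 12 · 2 = 24
  d = 128: d(128) · φ(384/128) = 8 · 2 = 16
  d = 192: d(192) · φ(384/192) = 14 · 1 = 14
  d = 384: d(384) · φ(384/384) = 16 · 1 = 16
Summing: (d * φ)(384) = 128 + 128 + 128 + 96 + 128 + 64 + 96 + 40 + 64 + 24 + 40 + 14 + 24 + 16 + 14 + 16 = 1020.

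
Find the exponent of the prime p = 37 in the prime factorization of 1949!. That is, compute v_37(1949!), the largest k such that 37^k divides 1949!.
v_37(1949!) = 53

Legendre's formula: v_p(n!) = Σ_{k ≥ 1} ⌊n / p^k⌋. For p = 37, n = 1949, the terms are:
  ⌊1949/37^1⌋ = ⌊1949/37⌋ = 52
  ⌊1949/37^2⌋ = ⌊1949/1369⌋ = 1
(the next term ⌊1949/37^3⌋ = 0, terminating the sum). Summing: v_37(1949!) = 52 + 1 = 53.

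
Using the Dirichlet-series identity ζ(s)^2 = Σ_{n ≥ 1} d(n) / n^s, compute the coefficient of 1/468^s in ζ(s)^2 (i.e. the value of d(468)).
d(468) = 18

ζ(s)^2 = (Σ 1/m^s)(Σ 1/k^s). The coefficient of 1/n^s in the product is the number of ordered pairs (m, k) with mk = n, which equals d(n). For n = 468, divisors are [1, 2, 3, 4, 6, 9, 12, 13, 18, 26, 36, 39, 52, 78, 117, 156, 234, 468], so d(468) = 18.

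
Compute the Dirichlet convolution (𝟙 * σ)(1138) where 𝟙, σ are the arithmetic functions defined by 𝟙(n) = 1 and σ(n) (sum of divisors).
(𝟙 * σ)(1138) = 2284

Divisors of 1138: [1, 2, 569, 1138]. For each d | 1138:
  d = 1: 𝟙(1) · σ(1138/1) = 1 · 1710 = 1710
  d = 2: 𝟙(2) · σ(1138/2) = 1 · 570 = 570
  d = 569: 𝟙(569) · σ(1138/569) = 1 · 3 = 3
  d = 1138: 𝟙(1138) · σ(1138/1138) = 1 · 1 = 1
Summing: (𝟙 * σ)(1138) = 1710 + 570 + 3 + 1 = 2284.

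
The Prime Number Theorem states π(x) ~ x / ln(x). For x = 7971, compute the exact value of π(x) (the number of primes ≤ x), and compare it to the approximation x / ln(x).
π(7971) = 1006;  x/ln(x) ≈ 887.29;  relative error ≈ 11.80%.

Directly count primes up to 7971: π(7971) = 1006. The PNT approximation gives 7971/ln(7971) ≈ 7971/8.98357 ≈ 887.29. Relative error (π(x) − x/ln(x)) / π(x) ≈ 11.80%; the approximation is known to undercount slightly (Li(x) is a better estimate).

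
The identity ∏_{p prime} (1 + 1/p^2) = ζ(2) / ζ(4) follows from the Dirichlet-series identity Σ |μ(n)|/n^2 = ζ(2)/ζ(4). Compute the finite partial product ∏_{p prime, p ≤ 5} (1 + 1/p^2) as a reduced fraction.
∏ = 13/9

The primes p ≤ 5 are [2, 3, 5]. For each, (1 + 1/p^2) = (p^2 + 1)/p^2. Multiplying these fractions over p ∈ [2, 3, 5] gives 13/9. (In the limit P → ∞ this tends to ζ(2)/ζ(4).)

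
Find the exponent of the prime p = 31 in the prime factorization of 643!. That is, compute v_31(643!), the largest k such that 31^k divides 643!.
v_31(643!) = 20

Legendre's formula: v_p(n!) = Σ_{k ≥ 1} ⌊n / p^k⌋. For p = 31, n = 643, the terms are:
  ⌊643/31^1⌋ = ⌊643/31⌋ = 20
(the next term ⌊643/31^2⌋ = 0, terminating the sum). Summing: v_31(643!) = 20 = 20.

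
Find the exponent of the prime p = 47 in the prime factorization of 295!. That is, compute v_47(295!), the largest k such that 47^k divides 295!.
v_47(295!) = 6

Legendre's formula: v_p(n!) = Σ_{k ≥ 1} ⌊n / p^k⌋. For p = 47, n = 295, the terms are:
  ⌊295/47^1⌋ = ⌊295/47⌋ = 6
(the next term ⌊295/47^2⌋ = 0, terminating the sum). Summing: v_47(295!) = 6 = 6.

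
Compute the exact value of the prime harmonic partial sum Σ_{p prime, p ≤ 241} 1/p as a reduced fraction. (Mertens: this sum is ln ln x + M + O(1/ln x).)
Σ 1/p = 506873196134241441348690763593294873492730445394823722837469097176314709804649267964680634478659521/256041159035492609053110100510385311995538591998443060216114576417920917800321526504084465112487730

π(241) = 53, so the primes ≤ 241 are [2, 3, 5, 7, 11, 13, 17, 19, 23, 29, 31, 37, 41, 43, 47, 53, 59, 61, 67, 71, 73, 79, 83, 89, 97, 101, 103, 107, 109, 113, 127, 131, 137, 139, 149, 151, 157, 163, 167, 173, 179, 181, 191, 193, 197, 199, 211, 223, 227, 229, 233, 239, 241]. Summing 1/p over these primes: 506873196134241441348690763593294873492730445394823722837469097176314709804649267964680634478659521/256041159035492609053110100510385311995538591998443060216114576417920917800321526504084465112487730 ≈ 1.9797. Mertens estimate ln ln(241) + 0.2615 ≈ 1.9635.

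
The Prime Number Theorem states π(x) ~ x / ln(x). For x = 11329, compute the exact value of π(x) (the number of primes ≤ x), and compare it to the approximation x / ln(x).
π(11329) = 1370;  x/ln(x) ≈ 1213.59;  relative error ≈ 11.42%.

Directly count primes up to 11329: π(11329) = 1370. The PNT approximation gives 11329/ln(11329) ≈ 11329/9.33512 ≈ 1213.59. Relative error (π(x) − x/ln(x)) / π(x) ≈ 11.42%; the approximation is known to undercount slightly (Li(x) is a better estimate).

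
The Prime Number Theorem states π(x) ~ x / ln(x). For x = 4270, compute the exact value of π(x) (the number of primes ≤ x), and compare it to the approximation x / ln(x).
π(4270) = 585;  x/ln(x) ≈ 510.80;  relative error ≈ 12.68%.

Directly count primes up to 4270: π(4270) = 585. The PNT approximation gives 4270/ln(4270) ≈ 4270/8.35937 ≈ 510.80. Relative error (π(x) − x/ln(x)) / π(x) ≈ 12.68%; the approximation is known to undercount slightly (Li(x) is a better estimate).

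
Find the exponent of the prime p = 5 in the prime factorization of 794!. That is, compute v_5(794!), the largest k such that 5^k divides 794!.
v_5(794!) = 196

Legendre's formula: v_p(n!) = Σ_{k ≥ 1} ⌊n / p^k⌋. For p = 5, n = 794, the terms are:
  ⌊794/5^1⌋ = ⌊794/5⌋ = 158
  ⌊794/5^2⌋ = ⌊794/25⌋ = 31
  ⌊794/5^3⌋ = ⌊794/125⌋ = 6
  ⌊794/5^4⌋ = ⌊794/625⌋ = 1
(the next term ⌊794/5^5⌋ = 0, terminating the sum). Summing: v_5(794!) = 158 + 31 + 6 + 1 = 196.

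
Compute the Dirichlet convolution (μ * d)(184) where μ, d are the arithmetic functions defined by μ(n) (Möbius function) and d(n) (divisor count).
(μ * d)(184) = 1

Divisors of 184: [1, 2, 4, 8, 23, 46, 92, 184]. For each d | 184:
  d = 1: μ(1) · d(184/1) = 1 · 8 = 8
  d = 2: μ(2) · d(184/2) = -1 · 6 = -6
  d = 4: μ(4) · d(184/4) = 0 · 4 = 0
  d = 8: μ(8) · d(184/8) = 0 · 2 = 0
  d = 23: μ(23) · d(184/23) = -1 · 4 = -4
  d = 46: μ(46) · d(184/46) = 1 · 3 = 3
  d = 92: μ(92) · d(184/92) = 0 · 2 = 0
  d = 184: μ(184) · d(184/184) = 0 · 1 = 0
Summing: (μ * d)(184) = 8 + -6 + 0 + 0 + -4 + 3 + 0 + 0 = 1.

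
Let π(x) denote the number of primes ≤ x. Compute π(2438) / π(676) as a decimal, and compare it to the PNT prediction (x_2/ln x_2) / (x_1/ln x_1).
π(2438)/π(676) = 361/122 ≈ 2.9590;  PNT prediction ≈ 3.0133.

π(676) = 122 and π(2438) = 361, so π(2438)/π(676) ≈ 2.9590. The PNT-predicted ratio is (2438/ln(2438)) / (676/ln(676)) ≈ 3.0133. The two agree to within a few percent, as expected.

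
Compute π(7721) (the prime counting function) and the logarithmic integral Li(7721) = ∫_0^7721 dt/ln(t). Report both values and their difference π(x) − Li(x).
π(7721) = 979;  Li(7721) ≈ 995.31;  π(x) − Li(x) ≈ -16.31.

Direct count of primes ≤ 7721 gives π(7721) = 979. Numerical evaluation of the logarithmic integral gives Li(7721) ≈ 995.31. The difference π(x) − Li(x) ≈ -16.31 is typically negative for small/moderate x (Li(x) overestimates), though Littlewood's theorem shows this sign changes infinitely often.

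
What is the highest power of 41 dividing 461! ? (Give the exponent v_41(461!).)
v_41(461!) = 11

Legendre's formula: v_p(n!) = Σ_{k ≥ 1} ⌊n / p^k⌋. For p = 41, n = 461, the terms are:
  ⌊461/41^1⌋ = ⌊461/41⌋ = 11
(the next term ⌊461/41^2⌋ = 0, terminating the sum). Summing: v_41(461!) = 11 = 11.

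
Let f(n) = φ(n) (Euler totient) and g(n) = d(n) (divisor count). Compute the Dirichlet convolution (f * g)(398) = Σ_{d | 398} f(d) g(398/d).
(φ * d)(398) = 600

Divisors of 398: [1, 2, 199, 398]. For each d | 398:
  d = 1: φ(1) · d(398/1) = 1 · 4 = 4
  d = 2: φ(2) · d(398/2) = 1 · 2 = 2
  d = 199: φ(199) · d(398/199) = 198 · 2 = 396
  d = 398: φ(398) · d(398/398) = 198 · 1 = 198
Summing: (φ * d)(398) = 4 + 2 + 396 + 198 = 600.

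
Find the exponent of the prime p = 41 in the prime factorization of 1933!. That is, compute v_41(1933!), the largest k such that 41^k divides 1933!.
v_41(1933!) = 48

Legendre's formula: v_p(n!) = Σ_{k ≥ 1} ⌊n / p^k⌋. For p = 41, n = 1933, the terms are:
  ⌊1933/41^1⌋ = ⌊1933/41⌋ = 47
  ⌊1933/41^2⌋ = ⌊1933/1681⌋ = 1
(the next term ⌊1933/41^3⌋ = 0, terminating the sum). Summing: v_41(1933!) = 47 + 1 = 48.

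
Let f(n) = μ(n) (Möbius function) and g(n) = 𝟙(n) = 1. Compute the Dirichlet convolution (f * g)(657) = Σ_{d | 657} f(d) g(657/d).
(μ * 𝟙)(657) = 0

Divisors of 657: [1, 3, 9, 73, 219, 657]. For each d | 657:
  d = 1: μ(1) · 𝟙(657/1) = 1 · 1 = 1
  d = 3: μ(3) · 𝟙(657/3) = -1 · 1 = -1
  d = 9: μ(9) · 𝟙(657/9) = 0 · 1 = 0
  d = 73: μ(73) · 𝟙(657/73) = -1 · 1 = -1
  d = 219: μ(219) · 𝟙(657/219) = 1 · 1 = 1
  d = 657: μ(657) · 𝟙(657/657) = 0 · 1 = 0
Summing: (μ * 𝟙)(657) = 1 + -1 + 0 + -1 + 1 + 0 = 0.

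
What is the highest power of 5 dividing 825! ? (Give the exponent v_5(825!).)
v_5(825!) = 205

Legendre's formula: v_p(n!) = Σ_{k ≥ 1} ⌊n / p^k⌋. For p = 5, n = 825, the terms are:
  ⌊825/5^1⌋ = ⌊825/5⌋ = 165
  ⌊825/5^2⌋ = ⌊825/25⌋ = 33
  ⌊825/5^3⌋ = ⌊825/125⌋ = 6
  ⌊825/5^4⌋ = ⌊825/625⌋ = 1
(the next term ⌊825/5^5⌋ = 0, terminating the sum). Summing: v_5(825!) = 165 + 33 + 6 + 1 = 205.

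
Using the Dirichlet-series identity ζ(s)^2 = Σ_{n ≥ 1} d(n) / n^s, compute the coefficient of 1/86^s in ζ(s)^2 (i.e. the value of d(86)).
d(86) = 4

ζ(s)^2 = (Σ 1/m^s)(Σ 1/k^s). The coefficient of 1/n^s in the product is the number of ordered pairs (m, k) with mk = n, which equals d(n). For n = 86, divisors are [1, 2, 43, 86], so d(86) = 4.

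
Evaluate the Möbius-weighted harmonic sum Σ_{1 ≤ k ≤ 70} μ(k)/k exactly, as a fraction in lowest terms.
Σ μ(k)/k = 336338530534578047569/224523472888007630167974

Values of μ(k) for 1 ≤ k ≤ 70: μ(1) = 1, μ(2) = -1, μ(3) = -1, μ(5) = -1, μ(6) = 1, μ(7) = -1, μ(10) = 1, μ(11) = -1, μ(13) = -1, μ(14) = 1, μ(15) = 1, μ(17) = -1, μ(19) = -1, μ(21) = 1, μ(22) = 1, μ(23) = -1, μ(26) = 1, μ(29) = -1, μ(30) = -1, μ(31) = -1, μ(33) = 1, μ(34) = 1, μ(35) = 1, μ(37) = -1, μ(38) = 1, μ(39) = 1, μ(41) = -1, μ(42) = -1, μ(43) = -1, μ(46) = 1, μ(47) = -1, μ(51) = 1, μ(53) = -1, μ(55) = 1, μ(57) = 1, μ(58) = 1, μ(59) = -1, μ(61) = -1, μ(62) = 1, μ(65) = 1, μ(66) = -1, μ(67) = -1, μ(69) = 1, μ(70) = -1, with μ = 0 on non-squarefree integers. Summing μ(k)/k for k where μ(k) ≠ 0 gives 336338530534578047569/224523472888007630167974 ≈ 0.0015. (PNT ⟺ this sum → 0 as n → ∞.)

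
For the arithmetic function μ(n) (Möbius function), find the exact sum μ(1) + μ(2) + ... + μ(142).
Σ_{n ≤ 142} μ(n) = -2

Compute μ(n) for each 1 ≤ n ≤ 142: μ(1) = 1, μ(2) = -1, μ(3) = -1, μ(4) = 0, μ(5) = -1, μ(6) = 1, μ(7) = -1, μ(8) = 0, μ(9) = 0, μ(10) = 1, μ(11) = -1, μ(12) = 0, μ(13) = -1, μ(14) = 1, μ(15) = 1, μ(16) = 0, μ(17) = -1, μ(18) = 0, μ(19) = -1, μ(20) = 0, μ(21) = 1, μ(22) = 1, μ(23) = -1, μ(24) = 0, μ(25) = 0, μ(26) = 1, μ(27) = 0, μ(28) = 0, μ(29) = -1, μ(30) = -1, μ(31) = -1, μ(32) = 0, μ(33) = 1, μ(34) = 1, μ(35) = 1, μ(36) = 0, μ(37) = -1, μ(38) = 1, μ(39) = 1, μ(40) = 0, μ(41) = -1, μ(42) = -1, μ(43) = -1, μ(44) = 0, μ(45) = 0, μ(46) = 1, μ(47) = -1, μ(48) = 0, μ(49) = 0, μ(50) = 0, μ(51) = 1, μ(52) = 0, μ(53) = -1, μ(54) = 0, μ(55) = 1, μ(56) = 0, μ(57) = 1, μ(58) = 1, μ(59) = -1, μ(60) = 0, μ(61) = -1, μ(62) = 1, μ(63) = 0, μ(64) = 0, μ(65) = 1, μ(66) = -1, μ(67) = -1, μ(68) = 0, μ(69) = 1, μ(70) = -1, μ(71) = -1, μ(72) = 0, μ(73) = -1, μ(74) = 1, μ(75) = 0, μ(76) = 0, μ(77) = 1, μ(78) = -1, μ(79) = -1, μ(80) = 0, μ(81) = 0, μ(82) = 1, μ(83) = -1, μ(84) = 0, μ(85) = 1, μ(86) = 1, μ(87) = 1, μ(88) = 0, μ(89) = -1, μ(90) = 0, μ(91) = 1, μ(92) = 0, μ(93) = 1, μ(94) = 1, μ(95) = 1, μ(96) = 0, μ(97) = -1, μ(98) = 0, μ(99) = 0, μ(100) = 0, μ(101) = -1, μ(102) = -1, μ(103) = -1, μ(104) = 0, μ(105) = -1, μ(106) = 1, μ(107) = -1, μ(108) = 0, μ(109) = -1, μ(110) = -1, μ(111) = 1, μ(112) = 0, μ(113) = -1, μ(114) = -1, μ(115) = 1, μ(116) = 0, μ(117) = 0, μ(118) = 1, μ(119) = 1, μ(120) = 0, μ(121) = 0, μ(122) = 1, μ(123) = 1, μ(124) = 0, μ(125) = 0, μ(126) = 0, μ(127) = -1, μ(128) = 0, μ(129) = 1, μ(130) = -1, μ(131) = -1, μ(132) = 0, μ(133) = 1, μ(134) = 1, μ(135) = 0, μ(136) = 0, μ(137) = -1, μ(138) = -1, μ(139) = -1, μ(140) = 0, μ(141) = 1, μ(142) = 1. Summing all 142 values: -2. (Mertens function M(x) = Σ_{n ≤ x} μ(n); on average M(x) should be small (PNT ⟺ M(x) = o(x)).)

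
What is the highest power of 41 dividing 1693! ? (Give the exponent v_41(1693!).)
v_41(1693!) = 42

Legendre's formula: v_p(n!) = Σ_{k ≥ 1} ⌊n / p^k⌋. For p = 41, n = 1693, the terms are:
  ⌊1693/41^1⌋ = ⌊1693/41⌋ = 41
  ⌊1693/41^2⌋ = ⌊1693/1681⌋ = 1
(the next term ⌊1693/41^3⌋ = 0, terminating the sum). Summing: v_41(1693!) = 41 + 1 = 42.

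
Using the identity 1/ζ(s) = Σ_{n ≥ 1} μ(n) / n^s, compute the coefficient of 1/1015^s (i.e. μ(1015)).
μ(1015) = -1

Factor n = 1015 = 5 · 7 · 29. μ(n) = 0 if any exponent ≥ 2 (not squarefree); otherwise μ(n) = (−1)^{ω(n)} where ω(n) is the number of distinct prime factors. Applying: μ(1015) = -1.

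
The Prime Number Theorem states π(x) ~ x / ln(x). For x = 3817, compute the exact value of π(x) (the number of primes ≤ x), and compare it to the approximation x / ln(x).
π(3817) = 529;  x/ln(x) ≈ 462.82;  relative error ≈ 12.51%.

Directly count primes up to 3817: π(3817) = 529. The PNT approximation gives 3817/ln(3817) ≈ 3817/8.24722 ≈ 462.82. Relative error (π(x) − x/ln(x)) / π(x) ≈ 12.51%; the approximation is known to undercount slightly (Li(x) is a better estimate).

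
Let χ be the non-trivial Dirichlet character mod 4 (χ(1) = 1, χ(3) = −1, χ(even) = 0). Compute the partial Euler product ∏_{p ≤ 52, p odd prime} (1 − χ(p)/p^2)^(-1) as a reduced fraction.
∏ = 114726379539814929565547/125247697987829760000000

The odd primes p ≤ 52 are [3, 5, 7, 11, 13, 17, 19, 23, 29, 31, 37, 41, 43, 47]. For each, χ(p) = 1 if p ≡ 1 mod 4, χ(p) = −1 if p ≡ 3 mod 4. Taking (1 − χ(p)/p^2)^(-1) = p^2/(p^2 − χ(p)): (1 − (-1)/3^2)^(-1) · (1 − (1)/5^2)^(-1) · (1 − (-1)/7^2)^(-1) · (1 − (-1)/11^2)^(-1) · (1 − (1)/13^2)^(-1) · (1 − (1)/17^2)^(-1) · (1 − (-1)/19^2)^(-1) · (1 − (-1)/23^2)^(-1) · (1 − (1)/29^2)^(-1) · (1 − (-1)/31^2)^(-1) · (1 − (1)/37^2)^(-1) · (1 − (1)/41^2)^(-1) · (1 − (-1)/43^2)^(-1) · (1 − (-1)/47^2)^(-1) = 114726379539814929565547/125247697987829760000000.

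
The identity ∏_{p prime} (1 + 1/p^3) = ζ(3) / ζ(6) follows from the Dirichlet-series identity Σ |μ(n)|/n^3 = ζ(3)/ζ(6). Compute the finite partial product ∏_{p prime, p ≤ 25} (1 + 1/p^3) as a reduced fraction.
∏ = 16117288424681472/13642976755448975

The primes p ≤ 25 are [2, 3, 5, 7, 11, 13, 17, 19, 23]. For each, (1 + 1/p^3) = (p^3 + 1)/p^3. Multiplying these fractions over p ∈ [2, 3, 5, 7, 11, 13, 17, 19, 23] gives 16117288424681472/13642976755448975. (In the limit P → ∞ this tends to ζ(3)/ζ(6).)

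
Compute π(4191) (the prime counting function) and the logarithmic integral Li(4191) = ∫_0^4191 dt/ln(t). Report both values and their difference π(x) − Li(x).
π(4191) = 574;  Li(4191) ≈ 588.33;  π(x) − Li(x) ≈ -14.33.

Direct count of primes ≤ 4191 gives π(4191) = 574. Numerical evaluation of the logarithmic integral gives Li(4191) ≈ 588.33. The difference π(x) − Li(x) ≈ -14.33 is typically negative for small/moderate x (Li(x) overestimates), though Littlewood's theorem shows this sign changes infinitely often.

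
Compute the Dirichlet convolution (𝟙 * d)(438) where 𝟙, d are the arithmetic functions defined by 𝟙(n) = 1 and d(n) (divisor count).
(𝟙 * d)(438) = 27

Divisors of 438: [1, 2, 3, 6, 73, 146, 219, 438]. For each d | 438:
  d = 1: 𝟙(1) · d(438/1) = 1 · 8 = 8
  d = 2: 𝟙(2) · d(438/2) = 1 · 4 = 4
  d = 3: 𝟙(3) · d(438/3) = 1 · 4 = 4
  d = 6: 𝟙(6) · d(438/6) = 1 · 2 = 2
  d = 73: 𝟙(73) · d(438/73) = 1 · 4 = 4
  d = 146: 𝟙(146) · d(438/146) = 1 · 2 = 2
  d = 219: 𝟙(219) · d(438/219) = 1 · 2 = 2
  d = 438: 𝟙(438) · d(438/438) = 1 · 1 = 1
Summing: (𝟙 * d)(438) = 8 + 4 + 4 + 2 + 4 + 2 + 2 + 1 = 27.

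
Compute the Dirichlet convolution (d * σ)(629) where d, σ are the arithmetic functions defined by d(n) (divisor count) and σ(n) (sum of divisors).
(d * σ)(629) = 800

Divisors of 629: [1, 17, 37, 629]. For each d | 629:
  d = 1: d(1) · σ(629/1) = 1 · 684 = 684
  d = 17: d(17) · σ(629/17) = 2 · 38 = 76
  d = 37: d(37) · σ(629/37) = 2 · 18 = 36
  d = 629: d(629) · σ(629/629) = 4 · 1 = 4
Summing: (d * σ)(629) = 684 + 76 + 36 + 4 = 800.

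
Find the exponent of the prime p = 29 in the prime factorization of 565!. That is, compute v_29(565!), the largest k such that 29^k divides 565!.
v_29(565!) = 19

Legendre's formula: v_p(n!) = Σ_{k ≥ 1} ⌊n / p^k⌋. For p = 29, n = 565, the terms are:
  ⌊565/29^1⌋ = ⌊565/29⌋ = 19
(the next term ⌊565/29^2⌋ = 0, terminating the sum). Summing: v_29(565!) = 19 = 19.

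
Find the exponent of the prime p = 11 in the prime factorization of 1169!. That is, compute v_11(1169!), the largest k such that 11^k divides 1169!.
v_11(1169!) = 115

Legendre's formula: v_p(n!) = Σ_{k ≥ 1} ⌊n / p^k⌋. For p = 11, n = 1169, the terms are:
  ⌊1169/11^1⌋ = ⌊1169/11⌋ = 106
  ⌊1169/11^2⌋ = ⌊1169/121⌋ = 9
(the next term ⌊1169/11^3⌋ = 0, terminating the sum). Summing: v_11(1169!) = 106 + 9 = 115.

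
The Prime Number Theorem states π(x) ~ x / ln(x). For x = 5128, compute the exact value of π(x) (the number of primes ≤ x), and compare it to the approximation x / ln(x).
π(5128) = 685;  x/ln(x) ≈ 600.29;  relative error ≈ 12.37%.

Directly count primes up to 5128: π(5128) = 685. The PNT approximation gives 5128/ln(5128) ≈ 5128/8.54247 ≈ 600.29. Relative error (π(x) − x/ln(x)) / π(x) ≈ 12.37%; the approximation is known to undercount slightly (Li(x) is a better estimate).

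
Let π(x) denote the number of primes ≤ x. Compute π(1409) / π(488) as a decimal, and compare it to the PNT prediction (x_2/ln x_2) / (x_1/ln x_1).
π(1409)/π(488) = 223/93 ≈ 2.3978;  PNT prediction ≈ 2.4651.

π(488) = 93 and π(1409) = 223, so π(1409)/π(488) ≈ 2.3978. The PNT-predicted ratio is (1409/ln(1409)) / (488/ln(488)) ≈ 2.4651. The two agree to within a few percent, as expected.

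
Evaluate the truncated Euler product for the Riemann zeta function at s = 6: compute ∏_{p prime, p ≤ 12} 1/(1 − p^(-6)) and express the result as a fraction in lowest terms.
∏ = 271270278125/266645897856

The primes p ≤ 12 are [2, 3, 5, 7, 11]. For each prime, (1 − 1/p^6)^(-1) = p^6 / (p^6 − 1). The product is (1 − 1/2^6)^(-1), (1 − 1/3^6)^(-1), (1 − 1/5^6)^(-1), (1 − 1/7^6)^(-1), (1 − 1/11^6)^(-1) = ∏ p^6 / (p^6 − 1) = 271270278125/266645897856.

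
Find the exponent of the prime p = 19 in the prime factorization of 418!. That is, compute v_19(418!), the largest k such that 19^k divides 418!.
v_19(418!) = 23

Legendre's formula: v_p(n!) = Σ_{k ≥ 1} ⌊n / p^k⌋. For p = 19, n = 418, the terms are:
  ⌊418/19^1⌋ = ⌊418/19⌋ = 22
  ⌊418/19^2⌋ = ⌊418/361⌋ = 1
(the next term ⌊418/19^3⌋ = 0, terminating the sum). Summing: v_19(418!) = 22 + 1 = 23.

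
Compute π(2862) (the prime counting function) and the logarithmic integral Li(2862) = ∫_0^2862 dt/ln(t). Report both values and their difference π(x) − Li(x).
π(2862) = 416;  Li(2862) ≈ 425.47;  π(x) − Li(x) ≈ -9.47.

Direct count of primes ≤ 2862 gives π(2862) = 416. Numerical evaluation of the logarithmic integral gives Li(2862) ≈ 425.47. The difference π(x) − Li(x) ≈ -9.47 is typically negative for small/moderate x (Li(x) overestimates), though Littlewood's theorem shows this sign changes infinitely often.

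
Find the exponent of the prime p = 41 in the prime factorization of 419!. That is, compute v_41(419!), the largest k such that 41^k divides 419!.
v_41(419!) = 10

Legendre's formula: v_p(n!) = Σ_{k ≥ 1} ⌊n / p^k⌋. For p = 41, n = 419, the terms are:
  ⌊419/41^1⌋ = ⌊419/41⌋ = 10
(the next term ⌊419/41^2⌋ = 0, terminating the sum). Summing: v_41(419!) = 10 = 10.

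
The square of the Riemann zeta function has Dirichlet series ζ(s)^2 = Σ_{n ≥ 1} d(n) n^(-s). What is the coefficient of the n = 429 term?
d(429) = 8

ζ(s)^2 = (Σ 1/m^s)(Σ 1/k^s). The coefficient of 1/n^s in the product is the number of ordered pairs (m, k) with mk = n, which equals d(n). For n = 429, divisors are [1, 3, 11, 13, 33, 39, 143, 429], so d(429) = 8.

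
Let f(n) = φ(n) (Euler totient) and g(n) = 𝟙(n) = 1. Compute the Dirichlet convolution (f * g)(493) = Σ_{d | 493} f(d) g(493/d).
(φ * 𝟙)(493) = 493

Divisors of 493: [1, 17, 29, 493]. For each d | 493:
  d = 1: φ(1) · 𝟙(493/1) = 1 · 1 = 1
  d = 17: φ(17) · 𝟙(493/17) = 16 · 1 = 16
  d = 29: φ(29) · 𝟙(493/29) = 28 · 1 = 28
  d = 493: φ(493) · 𝟙(493/493) = 448 · 1 = 448
Summing: (φ * 𝟙)(493) = 1 + 16 + 28 + 448 = 493.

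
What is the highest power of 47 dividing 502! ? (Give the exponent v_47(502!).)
v_47(502!) = 10

Legendre's formula: v_p(n!) = Σ_{k ≥ 1} ⌊n / p^k⌋. For p = 47, n = 502, the terms are:
  ⌊502/47^1⌋ = ⌊502/47⌋ = 10
(the next term ⌊502/47^2⌋ = 0, terminating the sum). Summing: v_47(502!) = 10 = 10.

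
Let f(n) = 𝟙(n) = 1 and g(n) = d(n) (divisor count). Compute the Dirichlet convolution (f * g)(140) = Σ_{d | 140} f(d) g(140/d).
(𝟙 * d)(140) = 54

Divisors of 140: [1, 2, 4, 5, 7, 10, 14, 20, 28, 35, 70, 140]. For each d | 140:
  d = 1: 𝟙(1) · d(140/1) = 1 · 12 = 12
  d = 2: 𝟙(2) · d(140/2) = 1 · 8 = 8
  d = 4: 𝟙(4) · d(140/4) = 1 · 4 = 4
  d = 5: 𝟙(5) · d(140/5) = 1 · 6 = 6
  d = 7: 𝟙(7) · d(140/7) = 1 · 6 = 6
  d = 10: 𝟙(10) · d(140/10) = 1 · 4 = 4
  d = 14: 𝟙(14) · d(140/14) = 1 · 4 = 4
  d = 20: 𝟙(20) · d(140/20) = 1 · 2 = 2
  d = 28: 𝟙(28) · d(140/28) = 1 · 2 = 2
  d = 35: 𝟙(35) · d(140/35) = 1 · 3 = 3
  d = 70: 𝟙(70) · d(140/70) = 1 · 2 = 2
  d = 140: 𝟙(140) · d(140/140) = 1 · 1 = 1
Summing: (𝟙 * d)(140) = 12 + 8 + 4 + 6 + 6 + 4 + 4 + 2 + 2 + 3 + 2 + 1 = 54.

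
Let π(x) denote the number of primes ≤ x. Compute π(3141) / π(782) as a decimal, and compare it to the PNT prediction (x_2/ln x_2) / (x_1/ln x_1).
π(3141)/π(782) = 446/137 ≈ 3.2555;  PNT prediction ≈ 3.3230.

π(782) = 137 and π(3141) = 446, so π(3141)/π(782) ≈ 3.2555. The PNT-predicted ratio is (3141/ln(3141)) / (782/ln(782)) ≈ 3.3230. The two agree to within a few percent, as expected.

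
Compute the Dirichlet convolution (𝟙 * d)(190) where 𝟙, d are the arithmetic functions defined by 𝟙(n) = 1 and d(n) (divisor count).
(𝟙 * d)(190) = 27

Divisors of 190: [1, 2, 5, 10, 19, 38, 95, 190]. For each d | 190:
  d = 1: 𝟙(1) · d(190/1) = 1 · 8 = 8
  d = 2: 𝟙(2) · d(190/2) = 1 · 4 = 4
  d = 5: 𝟙(5) · d(190/5) = 1 · 4 = 4
  d = 10: 𝟙(10) · d(190/10) = 1 · 2 = 2
  d = 19: 𝟙(19) · d(190/19) = 1 · 4 = 4
  d = 38: 𝟙(38) · d(190/38) = 1 · 2 = 2
  d = 95: 𝟙(95) · d(190/95) = 1 · 2 = 2
  d = 190: 𝟙(190) · d(190/190) = 1 · 1 = 1
Summing: (𝟙 * d)(190) = 8 + 4 + 4 + 2 + 4 + 2 + 2 + 1 = 27.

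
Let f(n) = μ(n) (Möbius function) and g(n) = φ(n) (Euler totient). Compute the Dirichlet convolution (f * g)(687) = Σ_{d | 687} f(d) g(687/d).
(μ * φ)(687) = 227

Divisors of 687: [1, 3, 229, 687]. For each d | 687:
  d = 1: μ(1) · φ(687/1) = 1 · 456 = 456
  d = 3: μ(3) · φ(687/3) = -1 · 228 = -228
  d = 229: μ(229) · φ(687/229) = -1 · 2 = -2
  d = 687: μ(687) · φ(687/687) = 1 · 1 = 1
Summing: (μ * φ)(687) = 456 + -228 + -2 + 1 = 227.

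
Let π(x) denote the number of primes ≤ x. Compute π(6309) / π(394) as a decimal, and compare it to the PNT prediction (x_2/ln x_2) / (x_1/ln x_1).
π(6309)/π(394) = 820/77 ≈ 10.6494;  PNT prediction ≈ 10.9372.

π(394) = 77 and π(6309) = 820, so π(6309)/π(394) ≈ 10.6494. The PNT-predicted ratio is (6309/ln(6309)) / (394/ln(394)) ≈ 10.9372. The two agree to within a few percent, as expected.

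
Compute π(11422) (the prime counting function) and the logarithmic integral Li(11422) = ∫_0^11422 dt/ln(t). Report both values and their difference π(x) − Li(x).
π(11422) = 1377;  Li(11422) ≈ 1399.40;  π(x) − Li(x) ≈ -22.40.

Direct count of primes ≤ 11422 gives π(11422) = 1377. Numerical evaluation of the logarithmic integral gives Li(11422) ≈ 1399.40. The difference π(x) − Li(x) ≈ -22.40 is typically negative for small/moderate x (Li(x) overestimates), though Littlewood's theorem shows this sign changes infinitely often.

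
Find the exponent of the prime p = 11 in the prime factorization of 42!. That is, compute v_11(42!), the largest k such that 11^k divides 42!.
v_11(42!) = 3

Legendre's formula: v_p(n!) = Σ_{k ≥ 1} ⌊n / p^k⌋. For p = 11, n = 42, the terms are:
  ⌊42/11^1⌋ = ⌊42/11⌋ = 3
(the next term ⌊42/11^2⌋ = 0, terminating the sum). Summing: v_11(42!) = 3 = 3.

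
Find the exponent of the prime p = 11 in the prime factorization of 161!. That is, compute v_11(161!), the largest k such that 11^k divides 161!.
v_11(161!) = 15

Legendre's formula: v_p(n!) = Σ_{k ≥ 1} ⌊n / p^k⌋. For p = 11, n = 161, the terms are:
  ⌊161/11^1⌋ = ⌊161/11⌋ = 14
  ⌊161/11^2⌋ = ⌊161/121⌋ = 1
(the next term ⌊161/11^3⌋ = 0, terminating the sum). Summing: v_11(161!) = 14 + 1 = 15.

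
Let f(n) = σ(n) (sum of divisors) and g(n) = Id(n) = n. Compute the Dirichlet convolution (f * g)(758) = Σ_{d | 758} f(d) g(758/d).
(σ * Id)(758) = 3795

Divisors of 758: [1, 2, 379, 758]. For each d | 758:
  d = 1: σ(1) · Id(758/1) = 1 · 758 = 758
  d = 2: σ(2) · Id(758/2) = 3 · 379 = 1137
  d = 379: σ(379) · Id(758/379) = 380 · 2 = 760
  d = 758: σ(758) · Id(758/758) = 1140 · 1 = 1140
Summing: (σ * Id)(758) = 758 + 1137 + 760 + 1140 = 3795.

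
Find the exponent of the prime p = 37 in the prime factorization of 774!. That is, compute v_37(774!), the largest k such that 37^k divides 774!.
v_37(774!) = 20

Legendre's formula: v_p(n!) = Σ_{k ≥ 1} ⌊n / p^k⌋. For p = 37, n = 774, the terms are:
  ⌊774/37^1⌋ = ⌊774/37⌋ = 20
(the next term ⌊774/37^2⌋ = 0, terminating the sum). Summing: v_37(774!) = 20 = 20.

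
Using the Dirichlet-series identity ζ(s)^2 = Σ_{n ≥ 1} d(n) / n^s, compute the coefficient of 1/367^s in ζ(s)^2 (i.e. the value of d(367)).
d(367) = 2

ζ(s)^2 = (Σ 1/m^s)(Σ 1/k^s). The coefficient of 1/n^s in the product is the number of ordered pairs (m, k) with mk = n, which equals d(n). For n = 367, divisors are [1, 367], so d(367) = 2.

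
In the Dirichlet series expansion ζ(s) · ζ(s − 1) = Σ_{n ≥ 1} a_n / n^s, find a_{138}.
σ(138) = 288

In the product (Σ m^0/m^s)(Σ k / k^s) = Σ (Σ_{d | n} d) / n^s, the coefficient of 1/n^s is σ(n) = Σ_{d | n} d. For n = 138, divisors are [1, 2, 3, 6, 23, 46, 69, 138]; summing: σ(138) = 288.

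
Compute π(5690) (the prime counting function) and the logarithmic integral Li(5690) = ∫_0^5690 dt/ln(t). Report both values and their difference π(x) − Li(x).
π(5690) = 749;  Li(5690) ≈ 764.67;  π(x) − Li(x) ≈ -15.67.

Direct count of primes ≤ 5690 gives π(5690) = 749. Numerical evaluation of the logarithmic integral gives Li(5690) ≈ 764.67. The difference π(x) − Li(x) ≈ -15.67 is typically negative for small/moderate x (Li(x) overestimates), though Littlewood's theorem shows this sign changes infinitely often.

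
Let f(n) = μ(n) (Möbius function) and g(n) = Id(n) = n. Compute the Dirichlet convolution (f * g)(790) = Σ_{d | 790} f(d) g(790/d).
(μ * Id)(790) = 312

Divisors of 790: [1, 2, 5, 10, 79, 158, 395, 790]. For each d | 790:
  d = 1: μ(1) · Id(790/1) = 1 · 790 = 790
  d = 2: μ(2) · Id(790/2) = -1 · 395 = -395
  d = 5: μ(5) · Id(790/5) = -1 · 158 = -158
  d = 10: μ(10) · Id(790/10) = 1 · 79 = 79
  d = 79: μ(79) · Id(790/79) = -1 · 10 = -10
  d = 158: μ(158) · Id(790/158) = 1 · 5 = 5
  d = 395: μ(395) · Id(790/395) = 1 · 2 = 2
  d = 790: μ(790) · Id(790/790) = -1 · 1 = -1
Summing: (μ * Id)(790) = 790 + -395 + -158 + 79 + -10 + 5 + 2 + -1 = 312.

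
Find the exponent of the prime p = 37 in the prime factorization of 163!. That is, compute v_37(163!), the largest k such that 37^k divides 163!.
v_37(163!) = 4

Legendre's formula: v_p(n!) = Σ_{k ≥ 1} ⌊n / p^k⌋. For p = 37, n = 163, the terms are:
  ⌊163/37^1⌋ = ⌊163/37⌋ = 4
(the next term ⌊163/37^2⌋ = 0, terminating the sum). Summing: v_37(163!) = 4 = 4.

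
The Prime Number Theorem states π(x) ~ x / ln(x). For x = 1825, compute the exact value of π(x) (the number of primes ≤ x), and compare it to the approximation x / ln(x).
π(1825) = 281;  x/ln(x) ≈ 243.03;  relative error ≈ 13.51%.

Directly count primes up to 1825: π(1825) = 281. The PNT approximation gives 1825/ln(1825) ≈ 1825/7.50934 ≈ 243.03. Relative error (π(x) − x/ln(x)) / π(x) ≈ 13.51%; the approximation is known to undercount slightly (Li(x) is a better estimate).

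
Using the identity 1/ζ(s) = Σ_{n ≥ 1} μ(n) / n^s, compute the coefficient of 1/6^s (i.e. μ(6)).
μ(6) = 1

Factor n = 6 = 2 · 3. μ(n) = 0 if any exponent ≥ 2 (not squarefree); otherwise μ(n) = (−1)^{ω(n)} where ω(n) is the number of distinct prime factors. Applying: μ(6) = 1.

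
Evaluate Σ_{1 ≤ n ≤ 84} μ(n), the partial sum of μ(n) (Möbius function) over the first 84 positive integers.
Σ_{n ≤ 84} μ(n) = -4

Compute μ(n) for each 1 ≤ n ≤ 84: μ(1) = 1, μ(2) = -1, μ(3) = -1, μ(4) = 0, μ(5) = -1, μ(6) = 1, μ(7) = -1, μ(8) = 0, μ(9) = 0, μ(10) = 1, μ(11) = -1, μ(12) = 0, μ(13) = -1, μ(14) = 1, μ(15) = 1, μ(16) = 0, μ(17) = -1, μ(18) = 0, μ(19) = -1, μ(20) = 0, μ(21) = 1, μ(22) = 1, μ(23) = -1, μ(24) = 0, μ(25) = 0, μ(26) = 1, μ(27) = 0, μ(28) = 0, μ(29) = -1, μ(30) = -1, μ(31) = -1, μ(32) = 0, μ(33) = 1, μ(34) = 1, μ(35) = 1, μ(36) = 0, μ(37) = -1, μ(38) = 1, μ(39) = 1, μ(40) = 0, μ(41) = -1, μ(42) = -1, μ(43) = -1, μ(44) = 0, μ(45) = 0, μ(46) = 1, μ(47) = -1, μ(48) = 0, μ(49) = 0, μ(50) = 0, μ(51) = 1, μ(52) = 0, μ(53) = -1, μ(54) = 0, μ(55) = 1, μ(56) = 0, μ(57) = 1, μ(58) = 1, μ(59) = -1, μ(60) = 0, μ(61) = -1, μ(62) = 1, μ(63) = 0, μ(64) = 0, μ(65) = 1, μ(66) = -1, μ(67) = -1, μ(68) = 0, μ(69) = 1, μ(70) = -1, μ(71) = -1, μ(72) = 0, μ(73) = -1, μ(74) = 1, μ(75) = 0, μ(76) = 0, μ(77) = 1, μ(78) = -1, μ(79) = -1, μ(80) = 0, μ(81) = 0, μ(82) = 1, μ(83) = -1, μ(84) = 0. Summing all 84 values: -4. (Mertens function M(x) = Σ_{n ≤ x} μ(n); on average M(x) should be small (PNT ⟺ M(x) = o(x)).)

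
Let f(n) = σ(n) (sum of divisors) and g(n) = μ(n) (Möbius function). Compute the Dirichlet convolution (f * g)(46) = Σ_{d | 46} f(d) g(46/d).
(σ * μ)(46) = 46

Divisors of 46: [1, 2, 23, 46]. For each d | 46:
  d = 1: σ(1) · μ(46/1) = 1 · 1 = 1
  d = 2: σ(2) · μ(46/2) = 3 · -1 = -3
  d = 23: σ(23) · μ(46/23) = 24 · -1 = -24
  d = 46: σ(46) · μ(46/46) = 72 · 1 = 72
Summing: (σ * μ)(46) = 1 + -3 + -24 + 72 = 46.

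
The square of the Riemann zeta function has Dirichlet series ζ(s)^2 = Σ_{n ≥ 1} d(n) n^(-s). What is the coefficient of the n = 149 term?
d(149) = 2

ζ(s)^2 = (Σ 1/m^s)(Σ 1/k^s). The coefficient of 1/n^s in the product is the number of ordered pairs (m, k) with mk = n, which equals d(n). For n = 149, divisors are [1, 149], so d(149) = 2.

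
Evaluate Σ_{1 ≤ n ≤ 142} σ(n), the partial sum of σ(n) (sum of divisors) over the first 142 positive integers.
Σ_{n ≤ 142} σ(n) = 16615

Compute σ(n) for each 1 ≤ n ≤ 142: σ(1) = 1, σ(2) = 3, σ(3) = 4, σ(4) = 7, σ(5) = 6, σ(6) = 12, σ(7) = 8, σ(8) = 15, σ(9) = 13, σ(10) = 18, σ(11) = 12, σ(12) = 28, σ(13) = 14, σ(14) = 24, σ(15) = 24, σ(16) = 31, σ(17) = 18, σ(18) = 39, σ(19) = 20, σ(20) = 42, σ(21) = 32, σ(22) = 36, σ(23) = 24, σ(24) = 60, σ(25) = 31, σ(26) = 42, σ(27) = 40, σ(28) = 56, σ(29) = 30, σ(30) = 72, σ(31) = 32, σ(32) = 63, σ(33) = 48, σ(34) = 54, σ(35) = 48, σ(36) = 91, σ(37) = 38, σ(38) = 60, σ(39) = 56, σ(40) = 90, σ(41) = 42, σ(42) = 96, σ(43) = 44, σ(44) = 84, σ(45) = 78, σ(46) = 72, σ(47) = 48, σ(48) = 124, σ(49) = 57, σ(50) = 93, σ(51) = 72, σ(52) = 98, σ(53) = 54, σ(54) = 120, σ(55) = 72, σ(56) = 120, σ(57) = 80, σ(58) = 90, σ(59) = 60, σ(60) = 168, σ(61) = 62, σ(62) = 96, σ(63) = 104, σ(64) = 127, σ(65) = 84, σ(66) = 144, σ(67) = 68, σ(68) = 126, σ(69) = 96, σ(70) = 144, σ(71) = 72, σ(72) = 195, σ(73) = 74, σ(74) = 114, σ(75) = 124, σ(76) = 140, σ(77) = 96, σ(78) = 168, σ(79) = 80, σ(80) = 186, σ(81) = 121, σ(82) = 126, σ(83) = 84, σ(84) = 224, σ(85) = 108, σ(86) = 132, σ(87) = 120, σ(88) = 180, σ(89) = 90, σ(90) = 234, σ(91) = 112, σ(92) = 168, σ(93) = 128, σ(94) = 144, σ(95) = 120, σ(96) = 252, σ(97) = 98, σ(98) = 171, σ(99) = 156, σ(100) = 217, σ(101) = 102, σ(102) = 216, σ(103) = 104, σ(104) = 210, σ(105) = 192, σ(106) = 162, σ(107) = 108, σ(108) = 280, σ(109) = 110, σ(110) = 216, σ(111) = 152, σ(112) = 248, σ(113) = 114, σ(114) = 240, σ(115) = 144, σ(116) = 210, σ(117) = 182, σ(118) = 180, σ(119) = 144, σ(120) = 360, σ(121) = 133, σ(122) = 186, σ(123) = 168, σ(124) = 224, σ(125) = 156, σ(126) = 312, σ(127) = 128, σ(128) = 255, σ(129) = 176, σ(130) = 252, σ(131) = 132, σ(132) = 336, σ(133) = 160, σ(134) = 204, σ(135) = 240, σ(136) = 270, σ(137) = 138, σ(138) = 288, σ(139) = 140, σ(140) = 336, σ(141) = 192, σ(142) = 216. Summing all 142 values: 16615. (Average order: Σ_{n ≤ x} σ(n) ~ (π²/12) x². For x = 142, (π²/12)·142² ≈ 16584.23.)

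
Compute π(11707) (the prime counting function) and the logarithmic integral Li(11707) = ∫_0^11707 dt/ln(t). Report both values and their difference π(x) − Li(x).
π(11707) = 1405;  Li(11707) ≈ 1429.86;  π(x) − Li(x) ≈ -24.86.

Direct count of primes ≤ 11707 gives π(11707) = 1405. Numerical evaluation of the logarithmic integral gives Li(11707) ≈ 1429.86. The difference π(x) − Li(x) ≈ -24.86 is typically negative for small/moderate x (Li(x) overestimates), though Littlewood's theorem shows this sign changes infinitely often.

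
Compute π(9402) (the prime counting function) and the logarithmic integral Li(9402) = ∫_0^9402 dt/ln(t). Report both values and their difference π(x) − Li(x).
π(9402) = 1162;  Li(9402) ≈ 1180.99;  π(x) − Li(x) ≈ -18.99.

Direct count of primes ≤ 9402 gives π(9402) = 1162. Numerical evaluation of the logarithmic integral gives Li(9402) ≈ 1180.99. The difference π(x) − Li(x) ≈ -18.99 is typically negative for small/moderate x (Li(x) overestimates), though Littlewood's theorem shows this sign changes infinitely often.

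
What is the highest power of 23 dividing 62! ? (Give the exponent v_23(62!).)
v_23(62!) = 2

Legendre's formula: v_p(n!) = Σ_{k ≥ 1} ⌊n / p^k⌋. For p = 23, n = 62, the terms are:
  ⌊62/23^1⌋ = ⌊62/23⌋ = 2
(the next term ⌊62/23^2⌋ = 0, terminating the sum). Summing: v_23(62!) = 2 = 2.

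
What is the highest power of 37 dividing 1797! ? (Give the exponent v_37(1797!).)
v_37(1797!) = 49

Legendre's formula: v_p(n!) = Σ_{k ≥ 1} ⌊n / p^k⌋. For p = 37, n = 1797, the terms are:
  ⌊1797/37^1⌋ = ⌊1797/37⌋ = 48
  ⌊1797/37^2⌋ = ⌊1797/1369⌋ = 1
(the next term ⌊1797/37^3⌋ = 0, terminating the sum). Summing: v_37(1797!) = 48 + 1 = 49.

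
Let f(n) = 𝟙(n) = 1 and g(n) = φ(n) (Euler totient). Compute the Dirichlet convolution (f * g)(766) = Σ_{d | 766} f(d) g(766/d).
(𝟙 * φ)(766) = 766

Divisors of 766: [1, 2, 383, 766]. For each d | 766:
  d = 1: 𝟙(1) · φ(766/1) = 1 · 382 = 382
  d = 2: 𝟙(2) · φ(766/2) = 1 · 382 = 382
  d = 383: 𝟙(383) · φ(766/383) = 1 · 1 = 1
  d = 766: 𝟙(766) · φ(766/766) = 1 · 1 = 1
Summing: (𝟙 * φ)(766) = 382 + 382 + 1 + 1 = 766.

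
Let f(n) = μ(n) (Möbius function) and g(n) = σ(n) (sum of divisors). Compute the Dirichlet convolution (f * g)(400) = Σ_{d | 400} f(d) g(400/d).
(μ * σ)(400) = 400

Divisors of 400: [1, 2, 4, 5, 8, 10, 16, 20, 25, 40, 50, 80, 100, 200, 400]. For each d | 400:
  d = 1: μ(1) · σ(400/1) = 1 · 961 = 961
  d = 2: μ(2) · σ(400/2) = -1 · 465 = -465
  d = 4: μ(4) · σ(400/4) = 0 · 217 = 0
  d = 5: μ(5) · σ(400/5) = -1 · 186 = -186
  d = 8: μ(8) · σ(400/8) = 0 · 93 = 0
  d = 10: μ(10) · σ(400/10) = 1 · 90 = 90
  d = 16: μ(16) · σ(400/16) = 0 · 31 = 0
  d = 20: μ(20) · σ(400/20) = 0 · 42 = 0
  d = 25: μ(25) · σ(400/25) = 0 · 31 = 0
  d = 40: μ(40) · σ(400/40) = 0 · 18 = 0
  d = 50: μ(50) · σ(400/50) = 0 · 15 = 0
  d = 80: μ(80) · σ(400/80) = 0 · 6 = 0
  d = 100: μ(100) · σ(400/100) = 0 · 7 = 0
  d = 200: μ(200) · σ(400/200) = 0 · 3 = 0
  d = 400: μ(400) · σ(400/400) = 0 · 1 = 0
Summing: (μ * σ)(400) = 961 + -465 + 0 + -186 + 0 + 90 + 0 + 0 + 0 + 0 + 0 + 0 + 0 + 0 + 0 = 400.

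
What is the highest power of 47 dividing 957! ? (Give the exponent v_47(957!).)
v_47(957!) = 20

Legendre's formula: v_p(n!) = Σ_{k ≥ 1} ⌊n / p^k⌋. For p = 47, n = 957, the terms are:
  ⌊957/47^1⌋ = ⌊957/47⌋ = 20
(the next term ⌊957/47^2⌋ = 0, terminating the sum). Summing: v_47(957!) = 20 = 20.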